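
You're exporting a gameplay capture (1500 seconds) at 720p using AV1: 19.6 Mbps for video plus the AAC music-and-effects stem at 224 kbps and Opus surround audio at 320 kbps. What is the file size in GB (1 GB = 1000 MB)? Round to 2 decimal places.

Audio total: 224 + 320 = 544 kbps = 0.544 Mbps.
Total bitrate: 19.6 + 0.544 = 20.144 Mbps.
Stream data: 20.144 Mbps × 1500 s = 30216.0 Mb.
30,216 Mb ÷ 8 = 3,777 MB → 3.777 GB.

3.78 GB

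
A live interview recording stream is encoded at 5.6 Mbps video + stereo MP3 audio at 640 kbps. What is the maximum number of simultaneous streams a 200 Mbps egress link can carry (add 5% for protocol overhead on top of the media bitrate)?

Audio: 640 kbps = 0.640 Mbps.
Per-viewer media rate: 6.240 Mbps.
On the wire with 5% overhead: 6.552 Mbps.
200 Mbps = 200.0 Mbps; 200.0 / 6.552 = 30.53 → 30 viewers.

30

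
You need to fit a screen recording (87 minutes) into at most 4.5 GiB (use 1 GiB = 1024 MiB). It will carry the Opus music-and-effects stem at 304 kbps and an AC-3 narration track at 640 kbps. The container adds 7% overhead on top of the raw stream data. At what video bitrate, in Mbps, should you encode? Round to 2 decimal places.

5.98 Mbps

Budget: 4.5 GiB = 38654.7 Mb.
Stream payload after overhead: 38654.7 / 1.07 = 36125.9 Mb.
87 min = 5220 s
Total bitrate budget: 36125.9 Mb / 5220 s = 6.921 Mbps.
Audio total: 304 + 640 = 944 kbps = 0.944 Mbps.
Video: 6.921 − 0.944 = 5.977 Mbps.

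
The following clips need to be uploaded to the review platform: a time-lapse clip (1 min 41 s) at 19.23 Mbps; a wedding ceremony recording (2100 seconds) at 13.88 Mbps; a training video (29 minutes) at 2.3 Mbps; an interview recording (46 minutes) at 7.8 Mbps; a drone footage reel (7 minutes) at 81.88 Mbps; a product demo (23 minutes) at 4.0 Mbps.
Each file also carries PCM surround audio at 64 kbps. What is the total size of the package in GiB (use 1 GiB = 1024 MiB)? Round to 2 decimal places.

11.30 GiB

Audio: 64 kbps = 0.064 Mbps.
time-lapse clip: 19.294 Mbps × 101 s = 1948.7 Mb
wedding ceremony recording: 13.944 Mbps × 2100 s = 29282.4 Mb
training video: 2.364 Mbps × 1740 s = 4113.4 Mb
interview recording: 7.864 Mbps × 2760 s = 21704.6 Mb
drone footage reel: 81.944 Mbps × 420 s = 34416.5 Mb
product demo: 4.064 Mbps × 1380 s = 5608.3 Mb
Total: 97073.9 Mb = 12134.2 MB.
= 11.30 GiB.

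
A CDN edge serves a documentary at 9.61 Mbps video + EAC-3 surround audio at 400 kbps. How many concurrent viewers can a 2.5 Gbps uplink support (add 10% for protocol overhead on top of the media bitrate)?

Audio: 400 kbps = 0.400 Mbps.
Per-viewer media rate: 10.010 Mbps.
On the wire with 10% overhead: 11.011 Mbps.
2.5 Gbps = 2,500 Mbps; 2,500 / 11.011 = 227.05 → 227 viewers.

227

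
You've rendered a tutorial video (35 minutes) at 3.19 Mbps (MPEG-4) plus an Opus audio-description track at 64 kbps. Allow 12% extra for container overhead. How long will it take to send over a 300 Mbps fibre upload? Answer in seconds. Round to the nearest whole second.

26 seconds

35 min = 2100 s
Audio: 64 kbps = 0.064 Mbps.
Total bitrate: 3.254 Mbps.
File: 3.254 Mbps × 2100 s = 6833.4 Mb.
With 12% container overhead: ×1.12. → 7653.4 Mb.
At 300 Mbps: 7653.4 / 300 = 25.5 s ≈ 25.5 seconds.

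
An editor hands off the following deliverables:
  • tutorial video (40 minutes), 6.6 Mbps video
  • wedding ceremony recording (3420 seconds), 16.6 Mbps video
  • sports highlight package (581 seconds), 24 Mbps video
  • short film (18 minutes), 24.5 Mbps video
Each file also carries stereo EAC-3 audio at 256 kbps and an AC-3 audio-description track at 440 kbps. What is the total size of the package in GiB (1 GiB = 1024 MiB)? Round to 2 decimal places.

Audio total: 256 + 440 = 696 kbps = 0.696 Mbps.
tutorial video: 7.296 Mbps × 2400 s = 17510.4 Mb
wedding ceremony recording: 17.296 Mbps × 3420 s = 59152.3 Mb
sports highlight package: 24.696 Mbps × 581 s = 14348.4 Mb
short film: 25.196 Mbps × 1080 s = 27211.7 Mb
Total: 118222.8 Mb = 14777.8 MB.
= 13.76 GiB.

13.76 GiB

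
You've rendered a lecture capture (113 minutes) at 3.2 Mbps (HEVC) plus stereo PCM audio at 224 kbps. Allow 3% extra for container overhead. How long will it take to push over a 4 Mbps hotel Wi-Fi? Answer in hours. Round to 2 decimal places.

113 min = 6780 s
Audio: 224 kbps = 0.224 Mbps.
Total bitrate: 3.424 Mbps.
File: 3.424 Mbps × 6780 s = 23214.7 Mb.
With 3% container overhead: ×1.03. → 23911.2 Mb.
At 4 Mbps: 23911.2 / 4 = 5977.8 s ≈ 1.66 hours.

1.66 hours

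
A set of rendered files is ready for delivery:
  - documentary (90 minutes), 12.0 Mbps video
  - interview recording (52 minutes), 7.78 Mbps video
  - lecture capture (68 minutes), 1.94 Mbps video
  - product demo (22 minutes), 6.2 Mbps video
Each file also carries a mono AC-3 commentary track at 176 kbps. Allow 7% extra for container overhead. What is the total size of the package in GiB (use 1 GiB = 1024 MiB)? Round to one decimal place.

13.4 GiB

Audio: 176 kbps = 0.176 Mbps.
documentary: 12.176 Mbps × 5400 s × 1.07 = 70352.9 Mb
interview recording: 7.956 Mbps × 3120 s × 1.07 = 26560.3 Mb
lecture capture: 2.116 Mbps × 4080 s × 1.07 = 9237.6 Mb
product demo: 6.376 Mbps × 1320 s × 1.07 = 9005.5 Mb
Total: 115156.3 Mb = 14394.5 MB.
= 13.41 GiB.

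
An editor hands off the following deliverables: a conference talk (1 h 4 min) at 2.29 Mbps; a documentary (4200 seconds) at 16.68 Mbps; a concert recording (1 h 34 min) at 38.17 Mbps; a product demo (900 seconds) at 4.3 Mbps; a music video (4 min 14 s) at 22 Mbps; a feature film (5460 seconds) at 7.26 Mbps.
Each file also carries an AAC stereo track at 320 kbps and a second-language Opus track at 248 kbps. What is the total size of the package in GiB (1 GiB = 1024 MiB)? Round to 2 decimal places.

41.30 GiB

Audio total: 320 + 248 = 568 kbps = 0.568 Mbps.
conference talk: 2.858 Mbps × 3840 s = 10974.7 Mb
documentary: 17.248 Mbps × 4200 s = 72441.6 Mb
concert recording: 38.738 Mbps × 5640 s = 218482.3 Mb
product demo: 4.868 Mbps × 900 s = 4381.2 Mb
music video: 22.568 Mbps × 254 s = 5732.3 Mb
feature film: 7.828 Mbps × 5460 s = 42740.9 Mb
Total: 354753.0 Mb = 44344.1 MB.
= 41.30 GiB.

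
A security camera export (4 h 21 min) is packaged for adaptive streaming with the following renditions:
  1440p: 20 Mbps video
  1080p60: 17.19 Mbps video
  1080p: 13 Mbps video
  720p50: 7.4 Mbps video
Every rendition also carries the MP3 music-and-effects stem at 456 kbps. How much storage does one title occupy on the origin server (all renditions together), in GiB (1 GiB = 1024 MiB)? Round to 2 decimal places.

4 h 21 min = 261 min = 15660 s
Audio: 456 kbps = 0.456 Mbps.
Sum of rendition bitrates: (20+0.456) + (17.19+0.456) + (13+0.456) + (7.4+0.456) = 59.414 Mbps.
× 15660 s = 930,423 Mb = 116,303 MB = 108.3 GiB.

108.32 GiB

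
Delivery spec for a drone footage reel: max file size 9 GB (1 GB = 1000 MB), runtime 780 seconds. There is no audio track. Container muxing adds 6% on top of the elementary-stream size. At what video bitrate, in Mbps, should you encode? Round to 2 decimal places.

87.08 Mbps

Budget: 9 GB = 72000.0 Mb.
Stream payload after overhead: 72000.0 / 1.06 = 67924.5 Mb.
Total bitrate budget: 67924.5 Mb / 780 s = 87.083 Mbps.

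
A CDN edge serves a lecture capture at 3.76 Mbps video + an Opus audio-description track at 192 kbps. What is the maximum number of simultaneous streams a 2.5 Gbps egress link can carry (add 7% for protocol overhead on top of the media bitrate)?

Audio: 192 kbps = 0.192 Mbps.
Per-viewer media rate: 3.952 Mbps.
On the wire with 7% overhead: 4.229 Mbps.
2.5 Gbps = 2,500 Mbps; 2,500 / 4.229 = 591.21 → 591 viewers.

591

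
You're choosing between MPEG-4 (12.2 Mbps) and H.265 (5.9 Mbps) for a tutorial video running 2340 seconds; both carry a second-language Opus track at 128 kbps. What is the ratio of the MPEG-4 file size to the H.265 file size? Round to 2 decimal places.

2.05

Audio: 128 kbps = 0.128 Mbps.
MPEG-4: 12.328 Mbps × 2340 s = 28847.5 Mb = 3.606 GB.
H.265: 6.028 Mbps × 2340 s = 14105.5 Mb = 1.763 GB.
Ratio: 3.606 / 1.763 = 2.045.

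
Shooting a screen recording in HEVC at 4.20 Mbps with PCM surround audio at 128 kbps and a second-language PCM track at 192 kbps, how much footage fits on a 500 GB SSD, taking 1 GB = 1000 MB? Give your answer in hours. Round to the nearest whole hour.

246 hours

Audio total: 128 + 192 = 320 kbps = 0.320 Mbps.
Total bitrate: 4.20 + 0.320 = 4.520 Mbps.
Capacity: 500 GB = 4,000,000 Mb.
Recording time: 4,000,000 / 4.520 = 884,956 s ≈ 246 hours.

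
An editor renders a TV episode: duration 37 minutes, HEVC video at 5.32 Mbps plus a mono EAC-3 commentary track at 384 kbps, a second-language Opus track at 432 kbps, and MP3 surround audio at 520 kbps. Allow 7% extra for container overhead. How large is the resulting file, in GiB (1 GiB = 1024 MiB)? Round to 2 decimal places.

37 min = 2220 s
Audio total: 384 + 432 + 520 = 1336 kbps = 1.336 Mbps.
Total bitrate: 5.32 + 1.336 = 6.656 Mbps.
Stream data: 6.656 Mbps × 2220 s = 14776.3 Mb.
With 7% container overhead: ×1.07.
15,811 Mb = 1,976,332,800 bytes ÷ 1,073,741,824 = 1.841 GiB.

1.84 GiB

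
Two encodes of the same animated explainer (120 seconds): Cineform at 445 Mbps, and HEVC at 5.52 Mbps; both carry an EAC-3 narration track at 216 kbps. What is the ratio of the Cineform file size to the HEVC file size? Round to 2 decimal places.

Audio: 216 kbps = 0.216 Mbps.
Cineform: 445.216 Mbps × 120 s = 53425.9 Mb = 6.678 GB.
HEVC: 5.736 Mbps × 120 s = 688.3 Mb = 0.086 GB.
Ratio: 6.678 / 0.086 = 77.618.

77.62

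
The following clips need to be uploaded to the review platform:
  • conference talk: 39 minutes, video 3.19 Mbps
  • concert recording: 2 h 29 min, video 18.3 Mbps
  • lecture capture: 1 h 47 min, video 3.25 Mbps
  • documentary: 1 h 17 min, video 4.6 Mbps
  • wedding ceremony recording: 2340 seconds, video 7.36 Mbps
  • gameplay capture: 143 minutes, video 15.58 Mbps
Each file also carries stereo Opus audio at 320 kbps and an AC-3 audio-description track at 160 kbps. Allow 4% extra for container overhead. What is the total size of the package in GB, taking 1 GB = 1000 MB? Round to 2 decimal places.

49.40 GB

Audio total: 320 + 160 = 480 kbps = 0.480 Mbps.
conference talk: 3.670 Mbps × 2340 s × 1.04 = 8931.3 Mb
concert recording: 18.780 Mbps × 8940 s × 1.04 = 174608.9 Mb
lecture capture: 3.730 Mbps × 6420 s × 1.04 = 24904.5 Mb
documentary: 5.080 Mbps × 4620 s × 1.04 = 24408.4 Mb
wedding ceremony recording: 7.840 Mbps × 2340 s × 1.04 = 19079.4 Mb
gameplay capture: 16.060 Mbps × 8580 s × 1.04 = 143306.6 Mb
Total: 395239.1 Mb = 49404.9 MB.
= 49.40 GB.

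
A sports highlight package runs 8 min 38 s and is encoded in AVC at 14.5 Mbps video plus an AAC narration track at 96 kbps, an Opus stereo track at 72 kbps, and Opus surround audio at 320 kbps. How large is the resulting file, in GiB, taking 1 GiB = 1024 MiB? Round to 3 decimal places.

0.904 GiB

8 min 38 s = 518 s
Audio total: 96 + 72 + 320 = 488 kbps = 0.488 Mbps.
Total bitrate: 14.5 + 0.488 = 14.988 Mbps.
Stream data: 14.988 Mbps × 518 s = 7763.8 Mb.
7,764 Mb = 970,473,000 bytes ÷ 1,073,741,824 = 0.9038 GiB.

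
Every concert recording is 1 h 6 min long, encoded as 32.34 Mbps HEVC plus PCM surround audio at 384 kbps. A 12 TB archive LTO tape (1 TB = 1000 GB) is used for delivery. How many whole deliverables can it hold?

1 h 6 min = 66 min = 3960 s
Audio: 384 kbps = 0.384 Mbps.
Total bitrate: 32.724 Mbps.
Per item: 32.724 Mbps × 3960 s = 129,587 Mb = 16,198 MB.
Capacity: 12 TB = 96,000,000 Mb; 740.81 items → 740 complete.

740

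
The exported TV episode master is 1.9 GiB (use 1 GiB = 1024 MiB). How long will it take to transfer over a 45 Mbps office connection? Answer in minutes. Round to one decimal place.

6.0 minutes

File: 1.9 GiB = 16320.9 Mb.
At 45 Mbps: 16320.9 / 45 = 362.7 s ≈ 6.04 minutes.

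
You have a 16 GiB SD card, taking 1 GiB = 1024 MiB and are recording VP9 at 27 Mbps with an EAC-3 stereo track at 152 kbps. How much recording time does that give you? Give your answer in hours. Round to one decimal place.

Audio: 152 kbps = 0.152 Mbps.
Total bitrate: 27 + 0.152 = 27.152 Mbps.
Capacity: 16 GiB = 137,439 Mb.
Recording time: 137,439 / 27.152 = 5,062 s ≈ 1.41 hours.

1.4 hours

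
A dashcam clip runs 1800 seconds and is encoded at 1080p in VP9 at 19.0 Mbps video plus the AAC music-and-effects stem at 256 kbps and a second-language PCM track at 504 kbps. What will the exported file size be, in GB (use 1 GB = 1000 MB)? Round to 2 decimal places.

4.45 GB

Audio total: 256 + 504 = 760 kbps = 0.760 Mbps.
Total bitrate: 19.0 + 0.760 = 19.760 Mbps.
Stream data: 19.760 Mbps × 1800 s = 35568.0 Mb.
35,568 Mb ÷ 8 = 4,446 MB → 4.446 GB.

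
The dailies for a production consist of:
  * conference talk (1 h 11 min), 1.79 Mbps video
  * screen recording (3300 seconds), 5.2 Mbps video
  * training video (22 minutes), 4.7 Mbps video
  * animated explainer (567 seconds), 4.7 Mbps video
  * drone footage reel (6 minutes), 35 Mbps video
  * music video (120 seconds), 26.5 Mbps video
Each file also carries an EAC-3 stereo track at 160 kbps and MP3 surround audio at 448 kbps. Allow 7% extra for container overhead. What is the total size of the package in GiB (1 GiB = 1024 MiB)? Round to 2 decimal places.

Audio total: 160 + 448 = 608 kbps = 0.608 Mbps.
conference talk: 2.398 Mbps × 4260 s × 1.07 = 10930.6 Mb
screen recording: 5.808 Mbps × 3300 s × 1.07 = 20508.0 Mb
training video: 5.308 Mbps × 1320 s × 1.07 = 7497.0 Mb
animated explainer: 5.308 Mbps × 567 s × 1.07 = 3220.3 Mb
drone footage reel: 35.608 Mbps × 360 s × 1.07 = 13716.2 Mb
music video: 27.108 Mbps × 120 s × 1.07 = 3480.7 Mb
Total: 59352.8 Mb = 7419.1 MB.
= 6.910 GiB.

6.91 GiB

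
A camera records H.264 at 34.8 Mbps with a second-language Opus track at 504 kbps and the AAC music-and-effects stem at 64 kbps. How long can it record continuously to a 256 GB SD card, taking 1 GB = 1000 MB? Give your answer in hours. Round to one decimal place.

16.1 hours

Audio total: 504 + 64 = 568 kbps = 0.568 Mbps.
Total bitrate: 34.8 + 0.568 = 35.368 Mbps.
Capacity: 256 GB = 2,048,000 Mb.
Recording time: 2,048,000 / 35.368 = 57,905 s ≈ 16.1 hours.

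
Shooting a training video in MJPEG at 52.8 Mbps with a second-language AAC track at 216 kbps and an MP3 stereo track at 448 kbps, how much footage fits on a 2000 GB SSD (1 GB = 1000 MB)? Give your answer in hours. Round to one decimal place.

83.1 hours

Audio total: 216 + 448 = 664 kbps = 0.664 Mbps.
Total bitrate: 52.8 + 0.664 = 53.464 Mbps.
Capacity: 2000 GB = 16,000,000 Mb.
Recording time: 16,000,000 / 53.464 = 299,267 s ≈ 83.1 hours.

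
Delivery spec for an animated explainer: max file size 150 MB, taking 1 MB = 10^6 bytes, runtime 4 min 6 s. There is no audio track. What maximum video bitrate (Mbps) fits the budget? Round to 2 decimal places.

Budget: 150 MB = 1200.0 Mb.
4 min 6 s = 246 s
Total bitrate budget: 1200.0 Mb / 246 s = 4.878 Mbps.

4.88 Mbps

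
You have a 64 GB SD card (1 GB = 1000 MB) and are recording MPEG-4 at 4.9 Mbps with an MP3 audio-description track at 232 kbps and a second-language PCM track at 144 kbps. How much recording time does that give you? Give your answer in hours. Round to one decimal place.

27.0 hours

Audio total: 232 + 144 = 376 kbps = 0.376 Mbps.
Total bitrate: 4.9 + 0.376 = 5.276 Mbps.
Capacity: 64 GB = 512,000 Mb.
Recording time: 512,000 / 5.276 = 97,043 s ≈ 27.0 hours.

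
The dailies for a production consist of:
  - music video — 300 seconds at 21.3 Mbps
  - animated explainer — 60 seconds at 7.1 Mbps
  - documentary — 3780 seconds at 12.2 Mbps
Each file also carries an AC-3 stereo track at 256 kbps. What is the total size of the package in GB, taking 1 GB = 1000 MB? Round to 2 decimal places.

Audio: 256 kbps = 0.256 Mbps.
music video: 21.556 Mbps × 300 s = 6466.8 Mb
animated explainer: 7.356 Mbps × 60 s = 441.4 Mb
documentary: 12.456 Mbps × 3780 s = 47083.7 Mb
Total: 53991.8 Mb = 6749.0 MB.
= 6.749 GB.

6.75 GB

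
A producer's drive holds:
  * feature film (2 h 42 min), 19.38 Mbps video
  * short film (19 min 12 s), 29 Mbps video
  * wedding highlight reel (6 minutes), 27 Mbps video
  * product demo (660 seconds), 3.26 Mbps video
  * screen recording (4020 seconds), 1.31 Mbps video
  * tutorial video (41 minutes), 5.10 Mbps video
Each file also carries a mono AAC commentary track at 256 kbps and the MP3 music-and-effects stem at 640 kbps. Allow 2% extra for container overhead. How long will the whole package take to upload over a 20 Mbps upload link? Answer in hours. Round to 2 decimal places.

Audio total: 256 + 640 = 896 kbps = 0.896 Mbps.
feature film: 20.276 Mbps × 9720 s × 1.02 = 201024.4 Mb
short film: 29.896 Mbps × 1152 s × 1.02 = 35129.0 Mb
wedding highlight reel: 27.896 Mbps × 360 s × 1.02 = 10243.4 Mb
product demo: 4.156 Mbps × 660 s × 1.02 = 2797.8 Mb
screen recording: 2.206 Mbps × 4020 s × 1.02 = 9045.5 Mb
tutorial video: 5.996 Mbps × 2460 s × 1.02 = 15045.2 Mb
Total: 273285.2 Mb = 34160.7 MB.
At 20 Mbps: 273285.2 / 20 = 13664 s ≈ 3.8 hours.

3.80 hours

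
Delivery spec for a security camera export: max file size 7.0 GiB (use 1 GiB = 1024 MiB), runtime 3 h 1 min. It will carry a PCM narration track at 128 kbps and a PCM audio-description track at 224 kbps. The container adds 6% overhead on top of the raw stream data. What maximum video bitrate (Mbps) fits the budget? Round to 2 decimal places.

4.87 Mbps

Budget: 7.0 GiB = 60129.5 Mb.
Stream payload after overhead: 60129.5 / 1.06 = 56726.0 Mb.
3 h 1 min = 181 min = 10860 s
Total bitrate budget: 56726.0 Mb / 10860 s = 5.223 Mbps.
Audio total: 128 + 224 = 352 kbps = 0.352 Mbps.
Video: 5.223 − 0.352 = 4.871 Mbps.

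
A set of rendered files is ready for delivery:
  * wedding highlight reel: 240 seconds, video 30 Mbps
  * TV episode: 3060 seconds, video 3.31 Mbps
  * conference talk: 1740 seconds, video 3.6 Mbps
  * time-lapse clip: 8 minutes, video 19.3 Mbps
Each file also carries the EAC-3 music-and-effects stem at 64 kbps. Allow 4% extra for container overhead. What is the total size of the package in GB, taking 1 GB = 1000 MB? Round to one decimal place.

Audio: 64 kbps = 0.064 Mbps.
wedding highlight reel: 30.064 Mbps × 240 s × 1.04 = 7504.0 Mb
TV episode: 3.374 Mbps × 3060 s × 1.04 = 10737.4 Mb
conference talk: 3.664 Mbps × 1740 s × 1.04 = 6630.4 Mb
time-lapse clip: 19.364 Mbps × 480 s × 1.04 = 9666.5 Mb
Total: 34538.3 Mb = 4317.3 MB.
= 4.317 GB.

4.3 GB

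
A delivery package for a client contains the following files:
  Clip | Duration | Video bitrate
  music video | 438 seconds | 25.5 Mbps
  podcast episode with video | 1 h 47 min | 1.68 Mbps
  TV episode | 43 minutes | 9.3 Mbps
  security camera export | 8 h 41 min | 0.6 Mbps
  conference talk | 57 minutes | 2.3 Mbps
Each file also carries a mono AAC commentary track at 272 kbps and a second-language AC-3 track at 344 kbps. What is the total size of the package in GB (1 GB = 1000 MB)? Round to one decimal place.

Audio total: 272 + 344 = 616 kbps = 0.616 Mbps.
music video: 26.116 Mbps × 438 s = 11438.8 Mb
podcast episode with video: 2.296 Mbps × 6420 s = 14740.3 Mb
TV episode: 9.916 Mbps × 2580 s = 25583.3 Mb
security camera export: 1.216 Mbps × 31260 s = 38012.2 Mb
conference talk: 2.916 Mbps × 3420 s = 9972.7 Mb
Total: 99747.3 Mb = 12468.4 MB.
= 12.47 GB.

12.5 GB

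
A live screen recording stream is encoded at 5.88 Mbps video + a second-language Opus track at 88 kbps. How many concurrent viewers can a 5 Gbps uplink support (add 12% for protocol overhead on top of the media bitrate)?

Audio: 88 kbps = 0.088 Mbps.
Per-viewer media rate: 5.968 Mbps.
On the wire with 12% overhead: 6.684 Mbps.
5 Gbps = 5,000 Mbps; 5,000 / 6.684 = 748.04 → 748 viewers.

748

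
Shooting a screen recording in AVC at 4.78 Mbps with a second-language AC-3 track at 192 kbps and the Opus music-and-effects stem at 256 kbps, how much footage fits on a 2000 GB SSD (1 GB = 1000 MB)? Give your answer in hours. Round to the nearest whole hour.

850 hours

Audio total: 192 + 256 = 448 kbps = 0.448 Mbps.
Total bitrate: 4.78 + 0.448 = 5.228 Mbps.
Capacity: 2000 GB = 16,000,000 Mb.
Recording time: 16,000,000 / 5.228 = 3,060,444 s ≈ 850 hours.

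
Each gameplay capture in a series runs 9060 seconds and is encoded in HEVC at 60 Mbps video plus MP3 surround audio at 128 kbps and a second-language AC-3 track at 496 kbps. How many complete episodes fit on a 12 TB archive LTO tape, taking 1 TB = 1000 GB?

Audio total: 128 + 496 = 624 kbps = 0.624 Mbps.
Total bitrate: 60.624 Mbps.
Per item: 60.624 Mbps × 9060 s = 549,253 Mb = 68,657 MB.
Capacity: 12 TB = 96,000,000 Mb; 174.78 items → 174 complete.

174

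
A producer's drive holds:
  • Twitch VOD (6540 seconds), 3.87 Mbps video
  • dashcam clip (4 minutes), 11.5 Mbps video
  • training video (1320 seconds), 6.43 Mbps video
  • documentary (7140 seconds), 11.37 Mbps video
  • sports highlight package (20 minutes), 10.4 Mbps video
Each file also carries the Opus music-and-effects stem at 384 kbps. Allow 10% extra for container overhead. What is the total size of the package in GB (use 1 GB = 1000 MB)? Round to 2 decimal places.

18.77 GB

Audio: 384 kbps = 0.384 Mbps.
Twitch VOD: 4.254 Mbps × 6540 s × 1.10 = 30603.3 Mb
dashcam clip: 11.884 Mbps × 240 s × 1.10 = 3137.4 Mb
training video: 6.814 Mbps × 1320 s × 1.10 = 9893.9 Mb
documentary: 11.754 Mbps × 7140 s × 1.10 = 92315.9 Mb
sports highlight package: 10.784 Mbps × 1200 s × 1.10 = 14234.9 Mb
Total: 150185.4 Mb = 18773.2 MB.
= 18.77 GB.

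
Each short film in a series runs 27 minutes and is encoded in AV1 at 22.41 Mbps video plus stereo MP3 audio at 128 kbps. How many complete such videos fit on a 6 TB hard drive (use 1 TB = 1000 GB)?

1314

27 min = 1620 s
Audio: 128 kbps = 0.128 Mbps.
Total bitrate: 22.538 Mbps.
Per item: 22.538 Mbps × 1620 s = 36,512 Mb = 4,564 MB.
Capacity: 6 TB = 48,000,000 Mb; 1314.65 items → 1314 complete.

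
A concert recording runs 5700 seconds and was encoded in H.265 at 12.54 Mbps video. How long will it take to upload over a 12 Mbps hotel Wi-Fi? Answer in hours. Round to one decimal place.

File: 12.540 Mbps × 5700 s = 71478.0 Mb.
At 12 Mbps: 71478.0 / 12 = 5956.5 s ≈ 1.65 hours.

1.7 hours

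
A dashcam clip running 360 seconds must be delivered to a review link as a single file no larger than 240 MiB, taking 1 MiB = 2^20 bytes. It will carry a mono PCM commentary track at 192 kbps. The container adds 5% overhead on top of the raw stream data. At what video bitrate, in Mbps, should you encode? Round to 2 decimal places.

Budget: 240 MiB = 2013.3 Mb.
Stream payload after overhead: 2013.3 / 1.05 = 1917.4 Mb.
Total bitrate budget: 1917.4 Mb / 360 s = 5.326 Mbps.
Audio: 192 kbps = 0.192 Mbps.
Video: 5.326 − 0.192 = 5.134 Mbps.

5.13 Mbps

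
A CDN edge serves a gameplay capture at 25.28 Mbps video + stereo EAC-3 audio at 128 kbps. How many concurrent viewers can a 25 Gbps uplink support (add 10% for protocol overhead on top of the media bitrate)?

894

Audio: 128 kbps = 0.128 Mbps.
Per-viewer media rate: 25.408 Mbps.
On the wire with 10% overhead: 27.949 Mbps.
25 Gbps = 25,000 Mbps; 25,000 / 27.949 = 894.49 → 894 viewers.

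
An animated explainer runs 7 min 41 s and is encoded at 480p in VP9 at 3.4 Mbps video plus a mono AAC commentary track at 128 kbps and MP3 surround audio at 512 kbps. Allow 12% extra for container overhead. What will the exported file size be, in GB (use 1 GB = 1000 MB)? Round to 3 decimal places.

0.261 GB

7 min 41 s = 461 s
Audio total: 128 + 512 = 640 kbps = 0.640 Mbps.
Total bitrate: 3.4 + 0.640 = 4.040 Mbps.
Stream data: 4.040 Mbps × 461 s = 1862.4 Mb.
With 12% container overhead: ×1.12.
2,086 Mb ÷ 8 = 260.7 MB → 0.2607 GB.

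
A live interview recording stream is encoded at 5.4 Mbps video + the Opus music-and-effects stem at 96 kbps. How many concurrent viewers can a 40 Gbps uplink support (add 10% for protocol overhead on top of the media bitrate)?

Audio: 96 kbps = 0.096 Mbps.
Per-viewer media rate: 5.496 Mbps.
On the wire with 10% overhead: 6.046 Mbps.
40 Gbps = 40,000 Mbps; 40,000 / 6.046 = 6616.38 → 6616 viewers.

6616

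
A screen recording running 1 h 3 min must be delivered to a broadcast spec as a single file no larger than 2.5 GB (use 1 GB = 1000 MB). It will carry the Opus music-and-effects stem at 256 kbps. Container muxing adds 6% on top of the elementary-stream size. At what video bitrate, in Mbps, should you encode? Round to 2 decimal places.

4.74 Mbps

Budget: 2.5 GB = 20000.0 Mb.
Stream payload after overhead: 20000.0 / 1.06 = 18867.9 Mb.
1 h 3 min = 63 min = 3780 s
Total bitrate budget: 18867.9 Mb / 3780 s = 4.992 Mbps.
Audio: 256 kbps = 0.256 Mbps.
Video: 4.992 − 0.256 = 4.736 Mbps.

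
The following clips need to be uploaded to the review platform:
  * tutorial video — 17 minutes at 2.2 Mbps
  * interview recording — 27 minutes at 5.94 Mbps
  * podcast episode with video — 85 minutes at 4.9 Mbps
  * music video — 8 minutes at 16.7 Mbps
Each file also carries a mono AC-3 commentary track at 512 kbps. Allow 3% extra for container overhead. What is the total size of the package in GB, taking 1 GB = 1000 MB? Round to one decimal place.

Audio: 512 kbps = 0.512 Mbps.
tutorial video: 2.712 Mbps × 1020 s × 1.03 = 2849.2 Mb
interview recording: 6.452 Mbps × 1620 s × 1.03 = 10765.8 Mb
podcast episode with video: 5.412 Mbps × 5100 s × 1.03 = 28429.2 Mb
music video: 17.212 Mbps × 480 s × 1.03 = 8509.6 Mb
Total: 50553.9 Mb = 6319.2 MB.
= 6.319 GB.

6.3 GB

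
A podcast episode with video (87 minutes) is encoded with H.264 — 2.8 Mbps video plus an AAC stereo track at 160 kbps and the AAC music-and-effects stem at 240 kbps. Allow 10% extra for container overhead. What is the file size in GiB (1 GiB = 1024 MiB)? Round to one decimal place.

2.1 GiB

87 min = 5220 s
Audio total: 160 + 240 = 400 kbps = 0.400 Mbps.
Total bitrate: 2.8 + 0.400 = 3.200 Mbps.
Stream data: 3.200 Mbps × 5220 s = 16704.0 Mb.
With 10% container overhead: ×1.10.
18,374 Mb = 2,296,800,000 bytes ÷ 1,073,741,824 = 2.139 GiB.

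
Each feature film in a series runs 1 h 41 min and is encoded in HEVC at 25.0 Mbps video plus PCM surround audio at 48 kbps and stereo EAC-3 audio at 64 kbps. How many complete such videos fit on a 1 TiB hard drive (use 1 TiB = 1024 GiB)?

57

1 h 41 min = 101 min = 6060 s
Audio total: 48 + 64 = 112 kbps = 0.112 Mbps.
Total bitrate: 25.112 Mbps.
Per item: 25.112 Mbps × 6060 s = 152,179 Mb = 19,022 MB.
Capacity: 1 TiB = 8,796,093 Mb; 57.80 items → 57 complete.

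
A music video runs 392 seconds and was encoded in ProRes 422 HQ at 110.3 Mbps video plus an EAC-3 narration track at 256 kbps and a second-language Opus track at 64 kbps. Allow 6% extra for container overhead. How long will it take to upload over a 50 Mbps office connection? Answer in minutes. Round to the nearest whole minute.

Audio total: 256 + 64 = 320 kbps = 0.320 Mbps.
Total bitrate: 110.620 Mbps.
File: 110.620 Mbps × 392 s = 43363.0 Mb.
With 6% container overhead: ×1.06. → 45964.8 Mb.
At 50 Mbps: 45964.8 / 50 = 919.3 s ≈ 15.3 minutes.

15 minutes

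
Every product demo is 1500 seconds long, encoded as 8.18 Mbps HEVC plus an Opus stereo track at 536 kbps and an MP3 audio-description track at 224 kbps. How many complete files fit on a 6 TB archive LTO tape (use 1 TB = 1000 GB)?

3579

Audio total: 536 + 224 = 760 kbps = 0.760 Mbps.
Total bitrate: 8.940 Mbps.
Per item: 8.940 Mbps × 1500 s = 13,410 Mb = 1,676 MB.
Capacity: 6 TB = 48,000,000 Mb; 3579.42 items → 3579 complete.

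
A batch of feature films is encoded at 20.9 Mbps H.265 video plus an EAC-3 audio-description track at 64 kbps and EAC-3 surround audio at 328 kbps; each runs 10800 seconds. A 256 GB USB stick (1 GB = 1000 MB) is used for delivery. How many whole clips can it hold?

Audio total: 64 + 328 = 392 kbps = 0.392 Mbps.
Total bitrate: 21.292 Mbps.
Per item: 21.292 Mbps × 10800 s = 229,954 Mb = 28,744 MB.
Capacity: 256 GB = 2,048,000 Mb; 8.91 items → 8 complete.

8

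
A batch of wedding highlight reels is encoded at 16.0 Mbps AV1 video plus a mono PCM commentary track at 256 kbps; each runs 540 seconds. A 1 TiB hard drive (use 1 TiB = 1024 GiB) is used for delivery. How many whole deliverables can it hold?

1002

Audio: 256 kbps = 0.256 Mbps.
Total bitrate: 16.256 Mbps.
Per item: 16.256 Mbps × 540 s = 8,778 Mb = 1,097 MB.
Capacity: 1 TiB = 8,796,093 Mb; 1002.03 items → 1002 complete.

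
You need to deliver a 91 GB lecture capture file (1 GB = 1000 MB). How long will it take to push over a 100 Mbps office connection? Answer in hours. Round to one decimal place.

2.0 hours

File: 91 GB = 728000.0 Mb.
At 100 Mbps: 728000.0 / 100 = 7280.0 s ≈ 2.02 hours.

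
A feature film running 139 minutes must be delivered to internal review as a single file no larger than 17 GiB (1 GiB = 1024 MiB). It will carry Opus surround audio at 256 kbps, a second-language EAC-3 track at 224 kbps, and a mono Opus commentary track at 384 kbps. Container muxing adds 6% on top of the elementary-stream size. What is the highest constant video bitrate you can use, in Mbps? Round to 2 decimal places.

15.65 Mbps

Budget: 17 GiB = 146028.9 Mb.
Stream payload after overhead: 146028.9 / 1.06 = 137763.1 Mb.
139 min = 8340 s
Total bitrate budget: 137763.1 Mb / 8340 s = 16.518 Mbps.
Audio total: 256 + 224 + 384 = 864 kbps = 0.864 Mbps.
Video: 16.518 − 0.864 = 15.654 Mbps.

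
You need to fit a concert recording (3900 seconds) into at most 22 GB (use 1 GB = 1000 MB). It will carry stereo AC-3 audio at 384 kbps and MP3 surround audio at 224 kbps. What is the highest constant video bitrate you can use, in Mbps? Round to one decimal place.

Budget: 22 GB = 176000.0 Mb.
Total bitrate budget: 176000.0 Mb / 3900 s = 45.128 Mbps.
Audio total: 384 + 224 = 608 kbps = 0.608 Mbps.
Video: 45.128 − 0.608 = 44.520 Mbps.

44.5 Mbps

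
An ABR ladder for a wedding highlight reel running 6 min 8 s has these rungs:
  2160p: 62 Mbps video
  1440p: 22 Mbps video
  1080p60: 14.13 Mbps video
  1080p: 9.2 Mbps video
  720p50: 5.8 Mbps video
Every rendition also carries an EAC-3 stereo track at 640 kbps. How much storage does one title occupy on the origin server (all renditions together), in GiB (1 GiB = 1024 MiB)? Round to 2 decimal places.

6 min 8 s = 368 s
Audio: 640 kbps = 0.640 Mbps.
Sum of rendition bitrates: (62+0.640) + (22+0.640) + (14.13+0.640) + (9.2+0.640) + (5.8+0.640) = 116.330 Mbps.
× 368 s = 42,809 Mb = 5,351 MB = 4.984 GiB.

4.98 GiB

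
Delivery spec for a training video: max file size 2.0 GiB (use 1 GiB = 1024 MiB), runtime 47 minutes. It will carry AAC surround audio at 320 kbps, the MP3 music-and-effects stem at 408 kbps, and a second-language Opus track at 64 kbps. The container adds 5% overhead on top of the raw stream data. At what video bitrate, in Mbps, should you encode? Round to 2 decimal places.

Budget: 2.0 GiB = 17179.9 Mb.
Stream payload after overhead: 17179.9 / 1.05 = 16361.8 Mb.
47 min = 2820 s
Total bitrate budget: 16361.8 Mb / 2820 s = 5.802 Mbps.
Audio total: 320 + 408 + 64 = 792 kbps = 0.792 Mbps.
Video: 5.802 − 0.792 = 5.010 Mbps.

5.01 Mbps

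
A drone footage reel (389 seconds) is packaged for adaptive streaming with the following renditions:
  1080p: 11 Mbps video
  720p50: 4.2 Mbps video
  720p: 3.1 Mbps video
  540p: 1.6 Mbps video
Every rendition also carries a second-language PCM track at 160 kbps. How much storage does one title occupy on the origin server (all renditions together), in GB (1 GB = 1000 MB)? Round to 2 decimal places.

1.00 GB

Audio: 160 kbps = 0.160 Mbps.
Sum of rendition bitrates: (11+0.160) + (4.2+0.160) + (3.1+0.160) + (1.6+0.160) = 20.540 Mbps.
× 389 s = 7,990 Mb = 998.8 MB = 0.9988 GB.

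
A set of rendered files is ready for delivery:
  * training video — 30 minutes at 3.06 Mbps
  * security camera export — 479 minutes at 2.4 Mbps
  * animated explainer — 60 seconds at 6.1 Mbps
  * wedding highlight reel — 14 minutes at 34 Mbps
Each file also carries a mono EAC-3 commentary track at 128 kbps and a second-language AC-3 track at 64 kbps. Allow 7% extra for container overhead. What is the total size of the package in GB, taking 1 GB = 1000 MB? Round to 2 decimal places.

Audio total: 128 + 64 = 192 kbps = 0.192 Mbps.
training video: 3.252 Mbps × 1800 s × 1.07 = 6263.4 Mb
security camera export: 2.592 Mbps × 28740 s × 1.07 = 79708.7 Mb
animated explainer: 6.292 Mbps × 60 s × 1.07 = 403.9 Mb
wedding highlight reel: 34.192 Mbps × 840 s × 1.07 = 30731.8 Mb
Total: 117107.7 Mb = 14638.5 MB.
= 14.64 GB.

14.64 GB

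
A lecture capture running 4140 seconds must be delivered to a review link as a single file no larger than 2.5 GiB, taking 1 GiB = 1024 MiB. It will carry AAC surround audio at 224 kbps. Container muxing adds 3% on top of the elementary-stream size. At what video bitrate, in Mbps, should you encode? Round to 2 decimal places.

4.81 Mbps

Budget: 2.5 GiB = 21474.8 Mb.
Stream payload after overhead: 21474.8 / 1.03 = 20849.4 Mb.
Total bitrate budget: 20849.4 Mb / 4140 s = 5.036 Mbps.
Audio: 224 kbps = 0.224 Mbps.
Video: 5.036 − 0.224 = 4.812 Mbps.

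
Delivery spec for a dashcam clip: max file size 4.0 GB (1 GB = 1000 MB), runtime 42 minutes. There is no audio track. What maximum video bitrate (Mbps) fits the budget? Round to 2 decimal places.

12.70 Mbps

Budget: 4.0 GB = 32000.0 Mb.
42 min = 2520 s
Total bitrate budget: 32000.0 Mb / 2520 s = 12.698 Mbps.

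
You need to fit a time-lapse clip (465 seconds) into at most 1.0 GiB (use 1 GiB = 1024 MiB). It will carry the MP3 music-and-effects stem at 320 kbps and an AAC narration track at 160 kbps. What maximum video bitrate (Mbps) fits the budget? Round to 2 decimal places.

Budget: 1.0 GiB = 8589.9 Mb.
Total bitrate budget: 8589.9 Mb / 465 s = 18.473 Mbps.
Audio total: 320 + 160 = 480 kbps = 0.480 Mbps.
Video: 18.473 − 0.480 = 17.993 Mbps.

17.99 Mbps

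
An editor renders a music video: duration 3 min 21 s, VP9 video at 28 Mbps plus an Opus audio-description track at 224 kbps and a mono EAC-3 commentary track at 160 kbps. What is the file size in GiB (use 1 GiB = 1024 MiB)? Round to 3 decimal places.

0.664 GiB

3 min 21 s = 201 s
Audio total: 224 + 160 = 384 kbps = 0.384 Mbps.
Total bitrate: 28 + 0.384 = 28.384 Mbps.
Stream data: 28.384 Mbps × 201 s = 5705.2 Mb.
5,705 Mb = 713,148,000 bytes ÷ 1,073,741,824 = 0.6642 GiB.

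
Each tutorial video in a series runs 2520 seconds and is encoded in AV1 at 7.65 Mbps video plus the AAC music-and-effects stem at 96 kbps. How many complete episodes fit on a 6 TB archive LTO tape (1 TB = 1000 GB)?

Audio: 96 kbps = 0.096 Mbps.
Total bitrate: 7.746 Mbps.
Per item: 7.746 Mbps × 2520 s = 19,520 Mb = 2,440 MB.
Capacity: 6 TB = 48,000,000 Mb; 2459.03 items → 2459 complete.

2459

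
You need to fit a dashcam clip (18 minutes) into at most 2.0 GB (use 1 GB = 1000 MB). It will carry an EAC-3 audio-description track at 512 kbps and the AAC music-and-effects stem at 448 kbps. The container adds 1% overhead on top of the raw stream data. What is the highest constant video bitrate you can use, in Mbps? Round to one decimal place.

13.7 Mbps

Budget: 2.0 GB = 16000.0 Mb.
Stream payload after overhead: 16000.0 / 1.01 = 15841.6 Mb.
18 min = 1080 s
Total bitrate budget: 15841.6 Mb / 1080 s = 14.668 Mbps.
Audio total: 512 + 448 = 960 kbps = 0.960 Mbps.
Video: 14.668 − 0.960 = 13.708 Mbps.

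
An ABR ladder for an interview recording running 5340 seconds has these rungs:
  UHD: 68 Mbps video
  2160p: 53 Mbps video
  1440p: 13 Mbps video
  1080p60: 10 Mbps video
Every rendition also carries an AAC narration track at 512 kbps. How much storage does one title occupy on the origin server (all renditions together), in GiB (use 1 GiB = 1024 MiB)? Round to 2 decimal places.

Audio: 512 kbps = 0.512 Mbps.
Sum of rendition bitrates: (68+0.512) + (53+0.512) + (13+0.512) + (10+0.512) = 146.048 Mbps.
× 5340 s = 779,896 Mb = 97,487 MB = 90.79 GiB.

90.79 GiB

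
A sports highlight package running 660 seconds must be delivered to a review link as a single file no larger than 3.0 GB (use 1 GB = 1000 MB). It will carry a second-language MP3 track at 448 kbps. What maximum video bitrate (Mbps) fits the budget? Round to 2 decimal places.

35.92 Mbps

Budget: 3.0 GB = 24000.0 Mb.
Total bitrate budget: 24000.0 Mb / 660 s = 36.364 Mbps.
Audio: 448 kbps = 0.448 Mbps.
Video: 36.364 − 0.448 = 35.916 Mbps.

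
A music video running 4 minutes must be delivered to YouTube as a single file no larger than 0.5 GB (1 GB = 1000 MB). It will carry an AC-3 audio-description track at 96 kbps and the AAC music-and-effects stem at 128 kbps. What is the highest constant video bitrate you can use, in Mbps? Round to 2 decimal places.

16.44 Mbps

Budget: 0.5 GB = 4000.0 Mb.
4 min = 240 s
Total bitrate budget: 4000.0 Mb / 240 s = 16.667 Mbps.
Audio total: 96 + 128 = 224 kbps = 0.224 Mbps.
Video: 16.667 − 0.224 = 16.443 Mbps.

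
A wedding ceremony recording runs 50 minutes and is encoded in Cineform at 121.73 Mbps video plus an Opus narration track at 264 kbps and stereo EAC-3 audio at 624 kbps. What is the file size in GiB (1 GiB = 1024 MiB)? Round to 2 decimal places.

42.82 GiB

50 min = 3000 s
Audio total: 264 + 624 = 888 kbps = 0.888 Mbps.
Total bitrate: 121.73 + 0.888 = 122.618 Mbps.
Stream data: 122.618 Mbps × 3000 s = 367854.0 Mb.
367,854 Mb = 45,981,750,000 bytes ÷ 1,073,741,824 = 42.82 GiB.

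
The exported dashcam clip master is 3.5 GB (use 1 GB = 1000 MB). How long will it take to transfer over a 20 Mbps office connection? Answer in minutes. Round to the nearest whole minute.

23 minutes

File: 3.5 GB = 28000.0 Mb.
At 20 Mbps: 28000.0 / 20 = 1400.0 s ≈ 23.3 minutes.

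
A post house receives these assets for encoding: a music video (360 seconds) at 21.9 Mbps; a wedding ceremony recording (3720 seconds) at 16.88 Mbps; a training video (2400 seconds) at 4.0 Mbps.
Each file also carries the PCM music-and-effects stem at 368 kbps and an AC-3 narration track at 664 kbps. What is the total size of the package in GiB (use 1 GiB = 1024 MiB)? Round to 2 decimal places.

10.12 GiB

Audio total: 368 + 664 = 1032 kbps = 1.032 Mbps.
music video: 22.932 Mbps × 360 s = 8255.5 Mb
wedding ceremony recording: 17.912 Mbps × 3720 s = 66632.6 Mb
training video: 5.032 Mbps × 2400 s = 12076.8 Mb
Total: 86965.0 Mb = 10870.6 MB.
= 10.12 GiB.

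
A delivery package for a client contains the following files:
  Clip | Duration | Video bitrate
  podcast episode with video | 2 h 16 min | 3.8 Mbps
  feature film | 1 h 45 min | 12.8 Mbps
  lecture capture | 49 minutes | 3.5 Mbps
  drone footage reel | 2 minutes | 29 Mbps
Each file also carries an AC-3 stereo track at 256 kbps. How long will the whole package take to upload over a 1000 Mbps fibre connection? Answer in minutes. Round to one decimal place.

Audio: 256 kbps = 0.256 Mbps.
podcast episode with video: 4.056 Mbps × 8160 s = 33097.0 Mb
feature film: 13.056 Mbps × 6300 s = 82252.8 Mb
lecture capture: 3.756 Mbps × 2940 s = 11042.6 Mb
drone footage reel: 29.256 Mbps × 120 s = 3510.7 Mb
Total: 129903.1 Mb = 16237.9 MB.
At 1000 Mbps: 129903.1 / 1000 = 130 s ≈ 2.17 minutes.

2.2 minutes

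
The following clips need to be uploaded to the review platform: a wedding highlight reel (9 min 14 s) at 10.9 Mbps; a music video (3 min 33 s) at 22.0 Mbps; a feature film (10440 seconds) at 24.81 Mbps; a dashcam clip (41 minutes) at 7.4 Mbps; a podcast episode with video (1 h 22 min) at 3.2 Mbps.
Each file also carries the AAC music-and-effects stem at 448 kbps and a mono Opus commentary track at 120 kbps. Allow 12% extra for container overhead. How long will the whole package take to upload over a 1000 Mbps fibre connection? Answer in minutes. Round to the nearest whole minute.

6 minutes

Audio total: 448 + 120 = 568 kbps = 0.568 Mbps.
wedding highlight reel: 11.468 Mbps × 554 s × 1.12 = 7115.7 Mb
music video: 22.568 Mbps × 213 s × 1.12 = 5383.8 Mb
feature film: 25.378 Mbps × 10440 s × 1.12 = 296739.9 Mb
dashcam clip: 7.968 Mbps × 2460 s × 1.12 = 21953.4 Mb
podcast episode with video: 3.768 Mbps × 4920 s × 1.12 = 20763.2 Mb
Total: 351956.0 Mb = 43994.5 MB.
At 1000 Mbps: 351956.0 / 1000 = 352 s ≈ 5.87 minutes.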